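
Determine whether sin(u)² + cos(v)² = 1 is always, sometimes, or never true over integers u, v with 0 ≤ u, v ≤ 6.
Sometimes true

It holds at (u, v) = (0, 0) (both sides equal 1), but fails at (u, v) = (2, 4) (LHS = cos(4)² + sin(2)² ≈ 1.254, RHS = 1).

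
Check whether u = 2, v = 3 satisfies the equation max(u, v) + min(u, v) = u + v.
Substituting u = 2, v = 3:

LHS = max(2, 3) + min(2, 3) = 5
RHS = 2 + 3 = 5

LHS = RHS, so the equation holds at this point.

Answer: Holds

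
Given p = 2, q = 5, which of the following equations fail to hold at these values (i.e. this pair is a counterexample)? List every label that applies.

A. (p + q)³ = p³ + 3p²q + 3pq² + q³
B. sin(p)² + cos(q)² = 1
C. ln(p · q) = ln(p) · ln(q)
B, C

Evaluating each claim at the given values:
A. LHS = 343, RHS = 343 → holds here (LHS = RHS)
B. LHS = cos(5)² + sin(2)² ≈ 0.9073, RHS = 1 → fails here (LHS ≠ RHS)
C. LHS = ln(10) ≈ 2.303, RHS = ln(2)·ln(5) ≈ 1.116 → fails here (LHS ≠ RHS)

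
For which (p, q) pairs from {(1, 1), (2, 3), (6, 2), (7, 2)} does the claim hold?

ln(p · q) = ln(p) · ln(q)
Testing each pair:
(1, 1): LHS = 0, RHS = 0 → holds
(2, 3): LHS = ln(6) ≈ 1.792, RHS = ln(2)·ln(3) ≈ 0.7615 → fails
(6, 2): LHS = ln(12) ≈ 2.485, RHS = ln(2)·ln(6) ≈ 1.242 → fails
(7, 2): LHS = ln(14) ≈ 2.639, RHS = ln(2)·ln(7) ≈ 1.349 → fails

1 of 4 pairs satisfies the claim.

Answer: (1, 1)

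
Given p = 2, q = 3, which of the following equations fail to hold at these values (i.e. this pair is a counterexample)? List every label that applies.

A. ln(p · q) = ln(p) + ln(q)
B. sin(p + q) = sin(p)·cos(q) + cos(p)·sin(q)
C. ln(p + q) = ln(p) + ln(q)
Evaluating each claim at the given values:
A. LHS = ln(6) ≈ 1.792, RHS = ln(2) + ln(3) ≈ 1.792 → holds here (LHS = RHS)
B. LHS = sin(5) ≈ -0.9589, RHS = sin(2)·cos(3) + sin(3)·cos(2) ≈ -0.9589 → holds here (LHS = RHS)
C. LHS = ln(5) ≈ 1.609, RHS = ln(2) + ln(3) ≈ 1.792 → fails here (LHS ≠ RHS)

Answer: C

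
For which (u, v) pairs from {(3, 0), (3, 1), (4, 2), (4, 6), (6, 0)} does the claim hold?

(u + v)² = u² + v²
(3, 0), (6, 0)

Testing each pair:
(3, 0): LHS = 9, RHS = 9 → holds
(3, 1): LHS = 16, RHS = 10 → fails
(4, 2): LHS = 36, RHS = 20 → fails
(4, 6): LHS = 100, RHS = 52 → fails
(6, 0): LHS = 36, RHS = 36 → holds

2 of 5 pairs satisfy the claim.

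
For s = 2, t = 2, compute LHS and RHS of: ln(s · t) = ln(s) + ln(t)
LHS = ln(2 · 2) = ln(4) ≈ 1.386
RHS = ln(2) + ln(2) = 2·ln(2) ≈ 1.386

LHS = RHS: the two sides agree.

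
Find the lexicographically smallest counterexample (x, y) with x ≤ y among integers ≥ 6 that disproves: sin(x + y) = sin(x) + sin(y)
Substituting (6, 6) into the claim:
LHS = sin(6 + 6) = sin(12) ≈ -0.5366
RHS = sin(6) + sin(6) = 2·sin(6) ≈ -0.5588

Since LHS ≠ RHS, this pair disproves the claim, and no lexicographically smaller pair (x ≤ y, integers ≥ 6) does.

For instance (10, 13) is also a counterexample (LHS = sin(23) ≈ -0.8462, RHS = sin(10) + sin(13) ≈ -0.1239), but it's lexicographically larger.

Answer: (x, y) = (6, 6)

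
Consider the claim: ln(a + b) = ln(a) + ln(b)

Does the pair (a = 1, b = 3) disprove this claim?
Yes

Substituting a = 1, b = 3:
LHS = ln(1 + 3) = ln(4) ≈ 1.386
RHS = ln(1) + ln(3) = ln(3) ≈ 1.099

Since LHS ≠ RHS, this pair disproves the claim.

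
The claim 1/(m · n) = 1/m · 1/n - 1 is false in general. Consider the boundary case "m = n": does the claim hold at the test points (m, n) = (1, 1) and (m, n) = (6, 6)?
No, fails at both test points

At (1, 1): LHS = 1 ≠ RHS = 0
At (6, 6): LHS = 1/36 ≠ RHS = -35/36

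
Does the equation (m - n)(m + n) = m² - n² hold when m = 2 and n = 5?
Holds

Substituting m = 2, n = 5:

LHS = (2 - 5)(2 + 5) = -21
RHS = 2² - 5² = -21

LHS = RHS, so the equation holds at this point.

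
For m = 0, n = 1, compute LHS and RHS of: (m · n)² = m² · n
LHS = (0 · 1)² = 0
RHS = 0² · 1 = 0

LHS = RHS: the two sides agree.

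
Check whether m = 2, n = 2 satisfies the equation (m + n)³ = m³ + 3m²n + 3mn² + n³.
Substituting m = 2, n = 2:

LHS = (2 + 2)³ = 64
RHS = 2³ + 3·2²·2 + 3·2·2² + 2³ = 64

LHS = RHS, so the equation holds at this point.

Answer: Holds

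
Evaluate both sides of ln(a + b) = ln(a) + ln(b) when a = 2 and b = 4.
LHS = ln(2 + 4) = ln(6) ≈ 1.792
RHS = ln(2) + ln(4) ≈ 2.079

LHS ≠ RHS (they differ by about 0.2877), so the equation does not hold here.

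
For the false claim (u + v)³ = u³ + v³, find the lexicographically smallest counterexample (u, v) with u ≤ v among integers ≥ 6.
Substituting (6, 6) into the claim:
LHS = (6 + 6)³ = 1728
RHS = 6³ + 6³ = 432

Since LHS ≠ RHS, this pair disproves the claim, and no lexicographically smaller pair (u ≤ v, integers ≥ 6) does.

For instance (6, 12) is also a counterexample (LHS = 5832, RHS = 1944), but it's lexicographically larger.

Answer: (u, v) = (6, 6)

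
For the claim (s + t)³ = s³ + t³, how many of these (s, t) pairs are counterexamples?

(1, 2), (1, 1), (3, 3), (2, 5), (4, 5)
5

Testing each pair:
(1, 2): LHS = 27, RHS = 9 → counterexample
(1, 1): LHS = 8, RHS = 2 → counterexample
(3, 3): LHS = 216, RHS = 54 → counterexample
(2, 5): LHS = 343, RHS = 133 → counterexample
(4, 5): LHS = 729, RHS = 189 → counterexample

That makes 5 counterexamples.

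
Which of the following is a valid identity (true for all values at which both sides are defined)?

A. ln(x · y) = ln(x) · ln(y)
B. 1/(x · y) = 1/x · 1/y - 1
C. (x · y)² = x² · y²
A: fails at (2, 7) — LHS = ln(14) ≈ 2.639, RHS = ln(2)·ln(7) ≈ 1.349.
B: fails at (1, 1) — LHS = 1, RHS = 0.
C: holds — e.g. at (3, 5), both sides equal 225.

Answer: C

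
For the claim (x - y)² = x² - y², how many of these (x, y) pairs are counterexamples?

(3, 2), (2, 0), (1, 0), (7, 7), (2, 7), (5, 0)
Testing each pair:
(3, 2): LHS = 1, RHS = 5 → counterexample
(2, 0): LHS = 4, RHS = 4 → satisfies claim
(1, 0): LHS = 1, RHS = 1 → satisfies claim
(7, 7): LHS = 0, RHS = 0 → satisfies claim
(2, 7): LHS = 25, RHS = -45 → counterexample
(5, 0): LHS = 25, RHS = 25 → satisfies claim

That makes 2 counterexamples.

Answer: 2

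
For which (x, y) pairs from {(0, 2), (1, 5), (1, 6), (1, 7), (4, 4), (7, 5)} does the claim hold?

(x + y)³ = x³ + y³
Testing each pair:
(0, 2): LHS = 8, RHS = 8 → holds
(1, 5): LHS = 216, RHS = 126 → fails
(1, 6): LHS = 343, RHS = 217 → fails
(1, 7): LHS = 512, RHS = 344 → fails
(4, 4): LHS = 512, RHS = 128 → fails
(7, 5): LHS = 1728, RHS = 468 → fails

1 of 6 pairs satisfies the claim.

Answer: (0, 2)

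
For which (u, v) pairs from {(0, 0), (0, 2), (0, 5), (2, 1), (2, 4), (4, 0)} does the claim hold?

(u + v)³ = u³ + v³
Testing each pair:
(0, 0): LHS = 0, RHS = 0 → holds
(0, 2): LHS = 8, RHS = 8 → holds
(0, 5): LHS = 125, RHS = 125 → holds
(2, 1): LHS = 27, RHS = 9 → fails
(2, 4): LHS = 216, RHS = 72 → fails
(4, 0): LHS = 64, RHS = 64 → holds

4 of 6 pairs satisfy the claim.

Answer: (0, 0), (0, 2), (0, 5), (4, 0)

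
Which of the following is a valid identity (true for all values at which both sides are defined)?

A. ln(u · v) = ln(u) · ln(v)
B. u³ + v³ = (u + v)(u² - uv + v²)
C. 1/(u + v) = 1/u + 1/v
A: fails at (2, 2) — LHS = ln(4) ≈ 1.386, RHS = ln(2)² ≈ 0.4805.
B: holds — e.g. at (2, 7), both sides equal 351.
C: fails at (2, 2) — LHS = 1/4, RHS = 1.

Answer: B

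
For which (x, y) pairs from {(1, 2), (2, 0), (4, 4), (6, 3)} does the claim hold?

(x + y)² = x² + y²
(2, 0)

Testing each pair:
(1, 2): LHS = 9, RHS = 5 → fails
(2, 0): LHS = 4, RHS = 4 → holds
(4, 4): LHS = 64, RHS = 32 → fails
(6, 3): LHS = 81, RHS = 45 → fails

1 of 4 pairs satisfies the claim.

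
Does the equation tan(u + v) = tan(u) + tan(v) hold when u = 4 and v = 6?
Fails

Substituting u = 4, v = 6:

LHS = tan(4 + 6) = tan(10) ≈ 0.6484
RHS = tan(4) + tan(6) ≈ 0.8668

LHS ≠ RHS, so the equation does not hold at this point.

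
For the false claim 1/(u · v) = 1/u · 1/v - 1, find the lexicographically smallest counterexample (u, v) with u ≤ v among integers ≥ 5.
Substituting (5, 5) into the claim:
LHS = 1/(5 · 5) = 1/25
RHS = 1/5 · 1/5 - 1 = -24/25

Since LHS ≠ RHS, this pair disproves the claim, and no lexicographically smaller pair (u ≤ v, integers ≥ 5) does.

For instance (8, 8) is also a counterexample (LHS = 1/64, RHS = -63/64), but it's lexicographically larger.

Answer: (u, v) = (5, 5)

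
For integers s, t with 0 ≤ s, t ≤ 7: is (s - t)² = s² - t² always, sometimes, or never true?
It holds at (s, t) = (7, 0) (both sides equal 49), but fails at (s, t) = (6, 3) (LHS = 9, RHS = 27).

Answer: Sometimes true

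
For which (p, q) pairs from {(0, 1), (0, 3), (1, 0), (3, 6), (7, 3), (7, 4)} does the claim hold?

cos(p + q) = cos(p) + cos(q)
Testing each pair:
(0, 1): LHS = cos(1) ≈ 0.5403, RHS = cos(1) + 1 ≈ 1.54 → fails
(0, 3): LHS = cos(3) ≈ -0.99, RHS = cos(3) + 1 ≈ 0.01001 → fails
(1, 0): LHS = cos(1) ≈ 0.5403, RHS = cos(1) + 1 ≈ 1.54 → fails
(3, 6): LHS = cos(9) ≈ -0.9111, RHS = cos(3) + cos(6) ≈ -0.02982 → fails
(7, 3): LHS = cos(10) ≈ -0.8391, RHS = cos(3) + cos(7) ≈ -0.2361 → fails
(7, 4): LHS = cos(11) ≈ 0.004426, RHS = cos(4) + cos(7) ≈ 0.1003 → fails

No pair satisfies the claim.

Answer: None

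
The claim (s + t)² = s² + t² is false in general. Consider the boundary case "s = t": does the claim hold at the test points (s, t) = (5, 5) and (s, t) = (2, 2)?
At (5, 5): LHS = 100 ≠ RHS = 50
At (2, 2): LHS = 16 ≠ RHS = 8

Answer: No, fails at both test points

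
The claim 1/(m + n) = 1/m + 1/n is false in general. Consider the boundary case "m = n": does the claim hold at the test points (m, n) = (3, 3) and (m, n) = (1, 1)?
No, fails at both test points

At (3, 3): LHS = 1/6 ≠ RHS = 2/3
At (1, 1): LHS = 1/2 ≠ RHS = 2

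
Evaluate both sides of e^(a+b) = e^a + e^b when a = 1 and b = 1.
LHS = e^(1+1) = e^2 ≈ 7.389
RHS = e^1 + e^1 = 2·e ≈ 5.437

LHS ≠ RHS (they differ by about 1.952), so the equation does not hold here.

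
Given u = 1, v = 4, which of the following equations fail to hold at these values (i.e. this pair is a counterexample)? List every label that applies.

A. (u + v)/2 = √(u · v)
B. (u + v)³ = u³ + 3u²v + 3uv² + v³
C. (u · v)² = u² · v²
A

Evaluating each claim at the given values:
A. LHS = 5/2, RHS = 2 → fails here (LHS ≠ RHS)
B. LHS = 125, RHS = 125 → holds here (LHS = RHS)
C. LHS = 16, RHS = 16 → holds here (LHS = RHS)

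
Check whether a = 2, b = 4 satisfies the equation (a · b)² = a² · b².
Substituting a = 2, b = 4:

LHS = (2 · 4)² = 64
RHS = 2² · 4² = 64

LHS = RHS, so the equation holds at this point.

Answer: Holds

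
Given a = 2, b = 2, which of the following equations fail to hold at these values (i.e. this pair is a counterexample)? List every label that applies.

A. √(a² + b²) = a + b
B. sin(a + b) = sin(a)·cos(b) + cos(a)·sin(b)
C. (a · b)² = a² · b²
A

Evaluating each claim at the given values:
A. LHS = 2·√(2) ≈ 2.828, RHS = 4 → fails here (LHS ≠ RHS)
B. LHS = sin(4) ≈ -0.7568, RHS = 2·sin(2)·cos(2) ≈ -0.7568 → holds here (LHS = RHS)
C. LHS = 16, RHS = 16 → holds here (LHS = RHS)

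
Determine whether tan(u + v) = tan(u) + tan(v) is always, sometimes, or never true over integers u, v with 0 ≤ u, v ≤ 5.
It holds at (u, v) = (4, 0) (both sides equal tan(4) ≈ 1.158), but fails at (u, v) = (5, 3) (LHS = tan(8) ≈ -6.8, RHS = tan(5) + tan(3) ≈ -3.523).

Answer: Sometimes true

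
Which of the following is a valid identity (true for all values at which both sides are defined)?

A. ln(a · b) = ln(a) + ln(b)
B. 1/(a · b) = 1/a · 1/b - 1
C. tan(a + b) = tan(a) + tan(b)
A

A: holds — e.g. at (1, 1), both sides equal 0.
B: fails at (3, 3) — LHS = 1/9, RHS = -8/9.
C: fails at (5, 5) — LHS = tan(10) ≈ 0.6484, RHS = 2·tan(5) ≈ -6.761.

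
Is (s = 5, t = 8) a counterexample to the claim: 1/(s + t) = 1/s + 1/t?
Yes

Substituting s = 5, t = 8:
LHS = 1/(5 + 8) = 1/13
RHS = 1/5 + 1/8 = 13/40

Since LHS ≠ RHS, this pair disproves the claim.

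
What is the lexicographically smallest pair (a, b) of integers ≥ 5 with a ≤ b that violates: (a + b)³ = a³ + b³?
(a, b) = (5, 5)

Substituting (5, 5) into the claim:
LHS = (5 + 5)³ = 1000
RHS = 5³ + 5³ = 250

Since LHS ≠ RHS, this pair disproves the claim, and no lexicographically smaller pair (a ≤ b, integers ≥ 5) does.

For instance (6, 10) is also a counterexample (LHS = 4096, RHS = 1216), but it's lexicographically larger.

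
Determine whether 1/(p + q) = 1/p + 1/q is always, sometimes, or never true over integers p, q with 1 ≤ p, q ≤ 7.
The claim fails for every pair in the range. For instance at (p, q) = (5, 3): LHS = 1/8, RHS = 8/15.

Answer: Never true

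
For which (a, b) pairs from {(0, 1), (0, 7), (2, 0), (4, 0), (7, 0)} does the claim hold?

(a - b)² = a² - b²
(2, 0), (4, 0), (7, 0)

Testing each pair:
(0, 1): LHS = 1, RHS = -1 → fails
(0, 7): LHS = 49, RHS = -49 → fails
(2, 0): LHS = 4, RHS = 4 → holds
(4, 0): LHS = 16, RHS = 16 → holds
(7, 0): LHS = 49, RHS = 49 → holds

3 of 5 pairs satisfy the claim.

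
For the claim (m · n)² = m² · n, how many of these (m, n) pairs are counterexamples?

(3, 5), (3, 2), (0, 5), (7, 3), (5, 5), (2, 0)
Testing each pair:
(3, 5): LHS = 225, RHS = 45 → counterexample
(3, 2): LHS = 36, RHS = 18 → counterexample
(0, 5): LHS = 0, RHS = 0 → satisfies claim
(7, 3): LHS = 441, RHS = 147 → counterexample
(5, 5): LHS = 625, RHS = 125 → counterexample
(2, 0): LHS = 0, RHS = 0 → satisfies claim

That makes 4 counterexamples.

Answer: 4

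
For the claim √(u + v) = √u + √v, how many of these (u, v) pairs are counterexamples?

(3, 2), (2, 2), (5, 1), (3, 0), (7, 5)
4

Testing each pair:
(3, 2): LHS = √(5) ≈ 2.236, RHS = √(2) + √(3) ≈ 3.146 → counterexample
(2, 2): LHS = 2, RHS = 2·√(2) ≈ 2.828 → counterexample
(5, 1): LHS = √(6) ≈ 2.449, RHS = 1 + √(5) ≈ 3.236 → counterexample
(3, 0): LHS = √(3) ≈ 1.732, RHS = √(3) ≈ 1.732 → satisfies claim
(7, 5): LHS = 2·√(3) ≈ 3.464, RHS = √(5) + √(7) ≈ 4.882 → counterexample

That makes 4 counterexamples.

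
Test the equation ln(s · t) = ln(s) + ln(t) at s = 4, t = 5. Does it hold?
Substituting s = 4, t = 5:

LHS = ln(4 · 5) = ln(20) ≈ 2.996
RHS = ln(4) + ln(5) ≈ 2.996

LHS = RHS, so the equation holds at this point.

Answer: Holds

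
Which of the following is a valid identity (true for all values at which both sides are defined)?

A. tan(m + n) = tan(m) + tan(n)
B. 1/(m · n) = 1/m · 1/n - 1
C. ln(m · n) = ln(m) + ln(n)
C

A: fails at (3, 4) — LHS = tan(7) ≈ 0.8714, RHS = tan(3) + tan(4) ≈ 1.015.
B: fails at (5, 8) — LHS = 1/40, RHS = -39/40.
C: holds — e.g. at (3, 5), both sides equal ln(15) ≈ 2.708.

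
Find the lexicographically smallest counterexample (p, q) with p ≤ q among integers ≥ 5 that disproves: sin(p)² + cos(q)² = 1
Substituting (5, 6) into the claim:
LHS = sin(5)² + cos(6)² ≈ 1.841
RHS = 1

Since LHS ≠ RHS, this pair disproves the claim, and no lexicographically smaller pair (p ≤ q, integers ≥ 5) does.

For instance (5, 9) is also a counterexample (LHS = cos(9)² + sin(5)² ≈ 1.75, RHS = 1), but it's lexicographically larger.

Answer: (p, q) = (5, 6)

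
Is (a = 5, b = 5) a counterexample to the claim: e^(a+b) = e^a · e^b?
No

Substituting a = 5, b = 5:
LHS = e^(5+5) = e^10 ≈ 22026.5
RHS = e^5 · e^5 = e^10 ≈ 22026.5

The sides agree, so this pair does not disprove the claim.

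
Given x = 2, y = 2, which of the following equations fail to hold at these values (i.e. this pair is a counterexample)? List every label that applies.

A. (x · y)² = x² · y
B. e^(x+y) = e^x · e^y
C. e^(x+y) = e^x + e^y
A, C

Evaluating each claim at the given values:
A. LHS = 16, RHS = 8 → fails here (LHS ≠ RHS)
B. LHS = e^4 ≈ 54.6, RHS = e^4 ≈ 54.6 → holds here (LHS = RHS)
C. LHS = e^4 ≈ 54.6, RHS = 2·e^2 ≈ 14.78 → fails here (LHS ≠ RHS)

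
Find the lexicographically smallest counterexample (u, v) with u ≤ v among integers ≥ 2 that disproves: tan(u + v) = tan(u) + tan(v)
(u, v) = (2, 2)

Substituting (2, 2) into the claim:
LHS = tan(2 + 2) = tan(4) ≈ 1.158
RHS = tan(2) + tan(2) = 2·tan(2) ≈ -4.37

Since LHS ≠ RHS, this pair disproves the claim, and no lexicographically smaller pair (u ≤ v, integers ≥ 2) does.

For instance (5, 5) is also a counterexample (LHS = tan(10) ≈ 0.6484, RHS = 2·tan(5) ≈ -6.761), but it's lexicographically larger.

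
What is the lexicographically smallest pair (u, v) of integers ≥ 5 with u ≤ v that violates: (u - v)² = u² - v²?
Substituting (5, 6) into the claim:
LHS = (5 - 6)² = 1
RHS = 5² - 6² = -11

Since LHS ≠ RHS, this pair disproves the claim, and no lexicographically smaller pair (u ≤ v, integers ≥ 5) does.

For instance (7, 11) is also a counterexample (LHS = 16, RHS = -72), but it's lexicographically larger.

Answer: (u, v) = (5, 6)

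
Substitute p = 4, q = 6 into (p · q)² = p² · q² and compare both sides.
LHS = (4 · 6)² = 576
RHS = 4² · 6² = 576

LHS = RHS: the two sides agree.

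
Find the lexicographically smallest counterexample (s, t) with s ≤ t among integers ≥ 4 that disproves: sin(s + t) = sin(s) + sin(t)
Substituting (4, 4) into the claim:
LHS = sin(4 + 4) = sin(8) ≈ 0.9894
RHS = sin(4) + sin(4) = 2·sin(4) ≈ -1.514

Since LHS ≠ RHS, this pair disproves the claim, and no lexicographically smaller pair (s ≤ t, integers ≥ 4) does.

For instance (5, 10) is also a counterexample (LHS = sin(15) ≈ 0.6503, RHS = sin(5) + sin(10) ≈ -1.503), but it's lexicographically larger.

Answer: (s, t) = (4, 4)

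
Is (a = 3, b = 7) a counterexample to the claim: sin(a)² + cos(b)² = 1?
Substituting a = 3, b = 7:
LHS = sin(3)² + cos(7)² ≈ 0.5883
RHS = 1

Since LHS ≠ RHS, this pair disproves the claim.

Answer: Yes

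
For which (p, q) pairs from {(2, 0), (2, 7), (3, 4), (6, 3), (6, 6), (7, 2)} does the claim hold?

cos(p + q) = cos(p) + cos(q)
None

Testing each pair:
(2, 0): LHS = cos(2) ≈ -0.4161, RHS = cos(2) + 1 ≈ 0.5839 → fails
(2, 7): LHS = cos(9) ≈ -0.9111, RHS = cos(2) + cos(7) ≈ 0.3378 → fails
(3, 4): LHS = cos(7) ≈ 0.7539, RHS = cos(3) + cos(4) ≈ -1.644 → fails
(6, 3): LHS = cos(9) ≈ -0.9111, RHS = cos(3) + cos(6) ≈ -0.02982 → fails
(6, 6): LHS = cos(12) ≈ 0.8439, RHS = 2·cos(6) ≈ 1.92 → fails
(7, 2): LHS = cos(9) ≈ -0.9111, RHS = cos(2) + cos(7) ≈ 0.3378 → fails

No pair satisfies the claim.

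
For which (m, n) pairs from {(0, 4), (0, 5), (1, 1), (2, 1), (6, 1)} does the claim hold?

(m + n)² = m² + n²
(0, 4), (0, 5)

Testing each pair:
(0, 4): LHS = 16, RHS = 16 → holds
(0, 5): LHS = 25, RHS = 25 → holds
(1, 1): LHS = 4, RHS = 2 → fails
(2, 1): LHS = 9, RHS = 5 → fails
(6, 1): LHS = 49, RHS = 37 → fails

2 of 5 pairs satisfy the claim.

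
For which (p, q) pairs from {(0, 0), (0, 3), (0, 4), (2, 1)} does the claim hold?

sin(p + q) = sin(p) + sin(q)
Testing each pair:
(0, 0): LHS = 0, RHS = 0 → holds
(0, 3): LHS = sin(3) ≈ 0.1411, RHS = sin(3) ≈ 0.1411 → holds
(0, 4): LHS = sin(4) ≈ -0.7568, RHS = sin(4) ≈ -0.7568 → holds
(2, 1): LHS = sin(3) ≈ 0.1411, RHS = sin(1) + sin(2) ≈ 1.751 → fails

3 of 4 pairs satisfy the claim.

Answer: (0, 0), (0, 3), (0, 4)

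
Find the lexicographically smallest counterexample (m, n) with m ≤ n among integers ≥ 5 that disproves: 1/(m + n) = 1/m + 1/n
(m, n) = (5, 5)

Substituting (5, 5) into the claim:
LHS = 1/(5 + 5) = 1/10
RHS = 1/5 + 1/5 = 2/5

Since LHS ≠ RHS, this pair disproves the claim, and no lexicographically smaller pair (m ≤ n, integers ≥ 5) does.

For instance (6, 10) is also a counterexample (LHS = 1/16, RHS = 4/15), but it's lexicographically larger.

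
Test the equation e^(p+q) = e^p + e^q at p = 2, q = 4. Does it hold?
Fails

Substituting p = 2, q = 4:

LHS = e^(2+4) = e^6 ≈ 403.4
RHS = e^2 + e^4 ≈ 61.99

LHS ≠ RHS, so the equation does not hold at this point.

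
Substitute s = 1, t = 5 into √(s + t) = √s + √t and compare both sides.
LHS = √(1 + 5) = √(6) ≈ 2.449
RHS = √1 + √5 = 1 + √(5) ≈ 3.236

LHS ≠ RHS (they differ by about 0.7866), so the equation does not hold here.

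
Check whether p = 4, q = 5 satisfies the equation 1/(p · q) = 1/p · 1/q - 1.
Fails

Substituting p = 4, q = 5:

LHS = 1/(4 · 5) = 1/20
RHS = 1/4 · 1/5 - 1 = -19/20

LHS ≠ RHS, so the equation does not hold at this point.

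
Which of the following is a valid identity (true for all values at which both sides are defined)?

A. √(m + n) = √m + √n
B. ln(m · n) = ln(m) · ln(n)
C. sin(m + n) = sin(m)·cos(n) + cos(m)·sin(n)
A: fails at (4, 4) — LHS = 2·√(2) ≈ 2.828, RHS = 4.
B: fails at (3, 4) — LHS = ln(12) ≈ 2.485, RHS = ln(3)·ln(4) ≈ 1.523.
C: holds — e.g. at (3, 4), both sides equal sin(7) ≈ 0.657.

Answer: C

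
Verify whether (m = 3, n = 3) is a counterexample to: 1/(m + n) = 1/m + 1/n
Substituting m = 3, n = 3:
LHS = 1/(3 + 3) = 1/6
RHS = 1/3 + 1/3 = 2/3

Since LHS ≠ RHS, this pair disproves the claim.

Answer: Yes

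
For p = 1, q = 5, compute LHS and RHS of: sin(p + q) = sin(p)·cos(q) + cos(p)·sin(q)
LHS = sin(1 + 5) = sin(6) ≈ -0.2794
RHS = sin(1)·cos(5) + cos(1)·sin(5) = sin(5)·cos(1) + sin(1)·cos(5) ≈ -0.2794

LHS = RHS: the two sides agree.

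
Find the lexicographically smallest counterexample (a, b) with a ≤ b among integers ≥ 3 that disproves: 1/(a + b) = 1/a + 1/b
(a, b) = (3, 3)

Substituting (3, 3) into the claim:
LHS = 1/(3 + 3) = 1/6
RHS = 1/3 + 1/3 = 2/3

Since LHS ≠ RHS, this pair disproves the claim, and no lexicographically smaller pair (a ≤ b, integers ≥ 3) does.

For instance (3, 9) is also a counterexample (LHS = 1/12, RHS = 4/9), but it's lexicographically larger.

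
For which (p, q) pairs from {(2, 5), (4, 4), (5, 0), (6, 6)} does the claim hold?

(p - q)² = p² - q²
(4, 4), (5, 0), (6, 6)

Testing each pair:
(2, 5): LHS = 9, RHS = -21 → fails
(4, 4): LHS = 0, RHS = 0 → holds
(5, 0): LHS = 25, RHS = 25 → holds
(6, 6): LHS = 0, RHS = 0 → holds

3 of 4 pairs satisfy the claim.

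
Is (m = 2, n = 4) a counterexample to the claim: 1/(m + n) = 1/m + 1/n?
Substituting m = 2, n = 4:
LHS = 1/(2 + 4) = 1/6
RHS = 1/2 + 1/4 = 3/4

Since LHS ≠ RHS, this pair disproves the claim.

Answer: Yes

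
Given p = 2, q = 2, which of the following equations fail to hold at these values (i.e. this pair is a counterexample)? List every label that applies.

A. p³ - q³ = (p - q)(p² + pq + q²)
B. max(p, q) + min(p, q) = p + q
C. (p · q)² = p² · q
C

Evaluating each claim at the given values:
A. LHS = 0, RHS = 0 → holds here (LHS = RHS)
B. LHS = 4, RHS = 4 → holds here (LHS = RHS)
C. LHS = 16, RHS = 8 → fails here (LHS ≠ RHS)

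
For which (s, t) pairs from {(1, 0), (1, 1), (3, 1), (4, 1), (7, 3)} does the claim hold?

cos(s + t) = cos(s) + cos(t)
Testing each pair:
(1, 0): LHS = cos(1) ≈ 0.5403, RHS = cos(1) + 1 ≈ 1.54 → fails
(1, 1): LHS = cos(2) ≈ -0.4161, RHS = 2·cos(1) ≈ 1.081 → fails
(3, 1): LHS = cos(4) ≈ -0.6536, RHS = cos(3) + cos(1) ≈ -0.4497 → fails
(4, 1): LHS = cos(5) ≈ 0.2837, RHS = cos(4) + cos(1) ≈ -0.1133 → fails
(7, 3): LHS = cos(10) ≈ -0.8391, RHS = cos(3) + cos(7) ≈ -0.2361 → fails

No pair satisfies the claim.

Answer: None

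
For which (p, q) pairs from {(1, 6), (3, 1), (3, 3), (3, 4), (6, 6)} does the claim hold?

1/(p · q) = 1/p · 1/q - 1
None

Testing each pair:
(1, 6): LHS = 1/6, RHS = -5/6 → fails
(3, 1): LHS = 1/3, RHS = -2/3 → fails
(3, 3): LHS = 1/9, RHS = -8/9 → fails
(3, 4): LHS = 1/12, RHS = -11/12 → fails
(6, 6): LHS = 1/36, RHS = -35/36 → fails

No pair satisfies the claim.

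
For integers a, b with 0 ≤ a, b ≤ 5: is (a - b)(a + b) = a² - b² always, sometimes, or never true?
Always true

The identity holds for every pair in the range. For instance at (a, b) = (3, 0): both sides equal 9.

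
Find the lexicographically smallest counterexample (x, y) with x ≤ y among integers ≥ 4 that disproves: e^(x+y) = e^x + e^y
Substituting (4, 4) into the claim:
LHS = e^(4+4) = e^8 ≈ 2981
RHS = e^4 + e^4 = 2·e^4 ≈ 109.2

Since LHS ≠ RHS, this pair disproves the claim, and no lexicographically smaller pair (x ≤ y, integers ≥ 4) does.

For instance (7, 10) is also a counterexample (LHS = e^17 ≈ 24154952.8, RHS = e^7 + e^10 ≈ 23123.1), but it's lexicographically larger.

Answer: (x, y) = (4, 4)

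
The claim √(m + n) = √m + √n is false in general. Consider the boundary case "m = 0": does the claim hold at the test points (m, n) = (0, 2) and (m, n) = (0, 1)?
At (0, 2): LHS = √(2) ≈ 1.414, RHS = √(2) ≈ 1.414 → equal
At (0, 1): LHS = 1, RHS = 1 → equal

So the claim does hold at both of these boundary points, even though it is not an identity.

Answer: Yes, holds at both test points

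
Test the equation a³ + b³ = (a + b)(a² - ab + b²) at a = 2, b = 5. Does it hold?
Substituting a = 2, b = 5:

LHS = 2³ + 5³ = 133
RHS = (2 + 5)(2² - 2·5 + 5²) = 133

LHS = RHS, so the equation holds at this point.

Answer: Holds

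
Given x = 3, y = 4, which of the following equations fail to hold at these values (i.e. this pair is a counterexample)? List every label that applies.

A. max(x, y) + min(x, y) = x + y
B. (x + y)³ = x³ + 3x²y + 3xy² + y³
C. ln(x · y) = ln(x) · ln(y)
C

Evaluating each claim at the given values:
A. LHS = 7, RHS = 7 → holds here (LHS = RHS)
B. LHS = 343, RHS = 343 → holds here (LHS = RHS)
C. LHS = ln(12) ≈ 2.485, RHS = ln(3)·ln(4) ≈ 1.523 → fails here (LHS ≠ RHS)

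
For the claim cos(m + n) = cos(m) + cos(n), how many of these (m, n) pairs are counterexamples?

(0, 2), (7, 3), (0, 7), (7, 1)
4

Testing each pair:
(0, 2): LHS = cos(2) ≈ -0.4161, RHS = cos(2) + 1 ≈ 0.5839 → counterexample
(7, 3): LHS = cos(10) ≈ -0.8391, RHS = cos(3) + cos(7) ≈ -0.2361 → counterexample
(0, 7): LHS = cos(7) ≈ 0.7539, RHS = cos(7) + 1 ≈ 1.754 → counterexample
(7, 1): LHS = cos(8) ≈ -0.1455, RHS = cos(1) + cos(7) ≈ 1.294 → counterexample

That makes 4 counterexamples.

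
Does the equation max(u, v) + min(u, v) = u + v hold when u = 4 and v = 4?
Holds

Substituting u = 4, v = 4:

LHS = max(4, 4) + min(4, 4) = 8
RHS = 4 + 4 = 8

LHS = RHS, so the equation holds at this point.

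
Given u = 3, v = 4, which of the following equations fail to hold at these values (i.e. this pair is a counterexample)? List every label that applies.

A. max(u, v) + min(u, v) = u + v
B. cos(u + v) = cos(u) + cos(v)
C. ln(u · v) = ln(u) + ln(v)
B

Evaluating each claim at the given values:
A. LHS = 7, RHS = 7 → holds here (LHS = RHS)
B. LHS = cos(7) ≈ 0.7539, RHS = cos(3) + cos(4) ≈ -1.644 → fails here (LHS ≠ RHS)
C. LHS = ln(12) ≈ 2.485, RHS = ln(3) + ln(4) ≈ 2.485 → holds here (LHS = RHS)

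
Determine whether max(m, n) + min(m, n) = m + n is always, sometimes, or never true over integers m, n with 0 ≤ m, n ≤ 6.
The identity holds for every pair in the range. For instance at (m, n) = (5, 4): both sides equal 9.

Answer: Always true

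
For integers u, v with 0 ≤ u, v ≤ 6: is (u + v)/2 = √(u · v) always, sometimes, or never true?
Sometimes true

It holds at (u, v) = (4, 4) (both sides equal 4), but fails at (u, v) = (4, 3) (LHS = 7/2, RHS = 2·√(3) ≈ 3.464).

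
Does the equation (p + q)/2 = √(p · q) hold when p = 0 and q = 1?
Substituting p = 0, q = 1:

LHS = (0 + 1)/2 = 1/2
RHS = √(0 · 1) = 0

LHS ≠ RHS, so the equation does not hold at this point.

Answer: Fails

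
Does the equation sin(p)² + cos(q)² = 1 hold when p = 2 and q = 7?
Fails

Substituting p = 2, q = 7:

LHS = sin(2)² + cos(7)² ≈ 1.395
RHS = 1

LHS ≠ RHS, so the equation does not hold at this point.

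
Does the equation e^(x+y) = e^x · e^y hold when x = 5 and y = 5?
Holds

Substituting x = 5, y = 5:

LHS = e^(5+5) = e^10 ≈ 22026.5
RHS = e^5 · e^5 = e^10 ≈ 22026.5

LHS = RHS, so the equation holds at this point.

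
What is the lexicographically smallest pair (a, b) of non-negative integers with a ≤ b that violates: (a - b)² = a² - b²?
(a, b) = (0, 1)

At (0, 0): both sides equal 0, so it holds there.

Substituting (0, 1) into the claim:
LHS = (0 - 1)² = 1
RHS = 0² - 1² = -1

Since LHS ≠ RHS, this pair disproves the claim, and no lexicographically smaller pair (a ≤ b, non-negative integers) does.

For instance (0, 5) is also a counterexample (LHS = 25, RHS = -25), but it's lexicographically larger.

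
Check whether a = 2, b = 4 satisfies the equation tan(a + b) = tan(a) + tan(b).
Fails

Substituting a = 2, b = 4:

LHS = tan(2 + 4) = tan(6) ≈ -0.291
RHS = tan(2) + tan(4) ≈ -1.027

LHS ≠ RHS, so the equation does not hold at this point.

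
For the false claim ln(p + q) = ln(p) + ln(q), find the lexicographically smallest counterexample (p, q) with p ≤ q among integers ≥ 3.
(p, q) = (3, 3)

Substituting (3, 3) into the claim:
LHS = ln(3 + 3) = ln(6) ≈ 1.792
RHS = ln(3) + ln(3) = 2·ln(3) ≈ 2.197

Since LHS ≠ RHS, this pair disproves the claim, and no lexicographically smaller pair (p ≤ q, integers ≥ 3) does.

For instance (5, 9) is also a counterexample (LHS = ln(14) ≈ 2.639, RHS = ln(5) + ln(9) ≈ 3.807), but it's lexicographically larger.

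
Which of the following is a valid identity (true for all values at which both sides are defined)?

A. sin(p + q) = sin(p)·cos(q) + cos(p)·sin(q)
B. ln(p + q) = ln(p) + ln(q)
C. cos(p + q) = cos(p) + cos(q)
A: holds — e.g. at (3, 4), both sides equal sin(7) ≈ 0.657.
B: fails at (4, 4) — LHS = ln(8) ≈ 2.079, RHS = 2·ln(4) ≈ 2.773.
C: fails at (1, 5) — LHS = cos(6) ≈ 0.9602, RHS = cos(5) + cos(1) ≈ 0.824.

Answer: A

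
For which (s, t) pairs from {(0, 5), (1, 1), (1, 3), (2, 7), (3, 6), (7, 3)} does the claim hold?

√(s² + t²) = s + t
(0, 5)

Testing each pair:
(0, 5): LHS = 5, RHS = 5 → holds
(1, 1): LHS = √(2) ≈ 1.414, RHS = 2 → fails
(1, 3): LHS = √(10) ≈ 3.162, RHS = 4 → fails
(2, 7): LHS = √(53) ≈ 7.28, RHS = 9 → fails
(3, 6): LHS = 3·√(5) ≈ 6.708, RHS = 9 → fails
(7, 3): LHS = √(58) ≈ 7.616, RHS = 10 → fails

1 of 6 pairs satisfies the claim.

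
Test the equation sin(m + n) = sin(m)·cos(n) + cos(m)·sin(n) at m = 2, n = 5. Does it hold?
Substituting m = 2, n = 5:

LHS = sin(2 + 5) = sin(7) ≈ 0.657
RHS = sin(2)·cos(5) + cos(2)·sin(5) = sin(2)·cos(5) + sin(5)·cos(2) ≈ 0.657

LHS = RHS, so the equation holds at this point.

Answer: Holds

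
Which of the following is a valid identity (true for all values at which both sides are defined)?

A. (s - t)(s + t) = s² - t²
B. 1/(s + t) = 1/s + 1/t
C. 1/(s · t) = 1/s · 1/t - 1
A

A: holds — e.g. at (1, 3), both sides equal -8.
B: fails at (4, 4) — LHS = 1/8, RHS = 1/2.
C: fails at (2, 2) — LHS = 1/4, RHS = -3/4.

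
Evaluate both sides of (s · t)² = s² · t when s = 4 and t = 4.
LHS = (4 · 4)² = 256
RHS = 4² · 4 = 64

LHS ≠ RHS, so the equation does not hold here.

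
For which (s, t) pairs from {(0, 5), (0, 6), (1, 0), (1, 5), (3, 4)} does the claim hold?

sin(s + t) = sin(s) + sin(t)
Testing each pair:
(0, 5): LHS = sin(5) ≈ -0.9589, RHS = sin(5) ≈ -0.9589 → holds
(0, 6): LHS = sin(6) ≈ -0.2794, RHS = sin(6) ≈ -0.2794 → holds
(1, 0): LHS = sin(1) ≈ 0.8415, RHS = sin(1) ≈ 0.8415 → holds
(1, 5): LHS = sin(6) ≈ -0.2794, RHS = sin(5) + sin(1) ≈ -0.1175 → fails
(3, 4): LHS = sin(7) ≈ 0.657, RHS = sin(4) + sin(3) ≈ -0.6157 → fails

3 of 5 pairs satisfy the claim.

Answer: (0, 5), (0, 6), (1, 0)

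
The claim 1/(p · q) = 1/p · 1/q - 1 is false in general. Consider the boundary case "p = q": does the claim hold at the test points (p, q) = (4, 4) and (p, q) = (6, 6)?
At (4, 4): LHS = 1/16 ≠ RHS = -15/16
At (6, 6): LHS = 1/36 ≠ RHS = -35/36

Answer: No, fails at both test points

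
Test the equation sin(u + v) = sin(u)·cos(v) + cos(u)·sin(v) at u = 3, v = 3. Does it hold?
Holds

Substituting u = 3, v = 3:

LHS = sin(3 + 3) = sin(6) ≈ -0.2794
RHS = sin(3)·cos(3) + cos(3)·sin(3) = 2·sin(3)·cos(3) ≈ -0.2794

LHS = RHS, so the equation holds at this point.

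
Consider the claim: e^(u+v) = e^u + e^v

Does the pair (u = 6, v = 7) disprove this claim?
Yes

Substituting u = 6, v = 7:
LHS = e^(6+7) = e^13 ≈ 442413.4
RHS = e^6 + e^7 ≈ 1500

Since LHS ≠ RHS, this pair disproves the claim.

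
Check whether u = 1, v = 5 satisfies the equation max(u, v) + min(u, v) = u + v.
Holds

Substituting u = 1, v = 5:

LHS = max(1, 5) + min(1, 5) = 6
RHS = 1 + 5 = 6

LHS = RHS, so the equation holds at this point.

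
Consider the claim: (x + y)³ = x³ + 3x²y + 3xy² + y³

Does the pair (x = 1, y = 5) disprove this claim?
Substituting x = 1, y = 5:
LHS = (1 + 5)³ = 216
RHS = 1³ + 3·1²·5 + 3·1·5² + 5³ = 216

The sides agree, so this pair does not disprove the claim.

Answer: No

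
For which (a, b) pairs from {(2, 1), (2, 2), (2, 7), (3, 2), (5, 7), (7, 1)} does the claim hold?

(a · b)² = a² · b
(2, 1), (7, 1)

Testing each pair:
(2, 1): LHS = 4, RHS = 4 → holds
(2, 2): LHS = 16, RHS = 8 → fails
(2, 7): LHS = 196, RHS = 28 → fails
(3, 2): LHS = 36, RHS = 18 → fails
(5, 7): LHS = 1225, RHS = 175 → fails
(7, 1): LHS = 49, RHS = 49 → holds

2 of 6 pairs satisfy the claim.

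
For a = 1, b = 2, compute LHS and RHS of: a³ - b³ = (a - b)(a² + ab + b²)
LHS = 1³ - 2³ = -7
RHS = (1 - 2)(1² + 1·2 + 2²) = -7

LHS = RHS: the two sides agree.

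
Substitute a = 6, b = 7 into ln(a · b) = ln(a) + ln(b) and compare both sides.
LHS = ln(6 · 7) = ln(42) ≈ 3.738
RHS = ln(6) + ln(7) ≈ 3.738

LHS = RHS: the two sides agree.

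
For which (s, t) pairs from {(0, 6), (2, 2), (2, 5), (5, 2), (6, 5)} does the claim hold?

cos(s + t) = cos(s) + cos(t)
Testing each pair:
(0, 6): LHS = cos(6) ≈ 0.9602, RHS = cos(6) + 1 ≈ 1.96 → fails
(2, 2): LHS = cos(4) ≈ -0.6536, RHS = 2·cos(2) ≈ -0.8323 → fails
(2, 5): LHS = cos(7) ≈ 0.7539, RHS = cos(2) + cos(5) ≈ -0.1325 → fails
(5, 2): LHS = cos(7) ≈ 0.7539, RHS = cos(2) + cos(5) ≈ -0.1325 → fails
(6, 5): LHS = cos(11) ≈ 0.004426, RHS = cos(5) + cos(6) ≈ 1.244 → fails

No pair satisfies the claim.

Answer: None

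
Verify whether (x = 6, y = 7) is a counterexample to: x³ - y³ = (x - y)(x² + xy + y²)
No

Substituting x = 6, y = 7:
LHS = 6³ - 7³ = -127
RHS = (6 - 7)(6² + 6·7 + 7²) = -127

The sides agree, so this pair does not disprove the claim.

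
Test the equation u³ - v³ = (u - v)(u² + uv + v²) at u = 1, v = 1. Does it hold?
Substituting u = 1, v = 1:

LHS = 1³ - 1³ = 0
RHS = (1 - 1)(1² + 1·1 + 1²) = 0

LHS = RHS, so the equation holds at this point.

Answer: Holds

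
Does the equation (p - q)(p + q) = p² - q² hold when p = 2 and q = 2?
Substituting p = 2, q = 2:

LHS = (2 - 2)(2 + 2) = 0
RHS = 2² - 2² = 0

LHS = RHS, so the equation holds at this point.

Answer: Holds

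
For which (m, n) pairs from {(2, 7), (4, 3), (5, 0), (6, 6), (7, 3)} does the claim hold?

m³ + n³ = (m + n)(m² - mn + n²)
All pairs

Testing each pair:
(2, 7): LHS = 351, RHS = 351 → holds
(4, 3): LHS = 91, RHS = 91 → holds
(5, 0): LHS = 125, RHS = 125 → holds
(6, 6): LHS = 432, RHS = 432 → holds
(7, 3): LHS = 370, RHS = 370 → holds

Every pair satisfies the claim.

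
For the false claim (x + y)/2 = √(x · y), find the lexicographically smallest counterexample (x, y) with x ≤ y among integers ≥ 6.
At (6, 6): both sides equal 6, so it holds there.

Substituting (6, 7) into the claim:
LHS = (6 + 7)/2 = 13/2
RHS = √(6 · 7) = √(42) ≈ 6.481

Since LHS ≠ RHS, this pair disproves the claim, and no lexicographically smaller pair (x ≤ y, integers ≥ 6) does.

For instance (9, 10) is also a counterexample (LHS = 19/2, RHS = 3·√(10) ≈ 9.487), but it's lexicographically larger.

Answer: (x, y) = (6, 7)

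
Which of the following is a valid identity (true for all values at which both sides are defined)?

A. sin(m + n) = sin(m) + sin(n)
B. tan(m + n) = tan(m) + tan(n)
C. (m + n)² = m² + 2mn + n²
A: fails at (3, 7) — LHS = sin(10) ≈ -0.544, RHS = sin(3) + sin(7) ≈ 0.7981.
B: fails at (4, 6) — LHS = tan(10) ≈ 0.6484, RHS = tan(6) + tan(4) ≈ 0.8668.
C: holds — e.g. at (4, 4), both sides equal 64.

Answer: C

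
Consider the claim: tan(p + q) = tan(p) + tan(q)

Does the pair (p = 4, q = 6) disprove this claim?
Yes

Substituting p = 4, q = 6:
LHS = tan(4 + 6) = tan(10) ≈ 0.6484
RHS = tan(4) + tan(6) ≈ 0.8668

Since LHS ≠ RHS, this pair disproves the claim.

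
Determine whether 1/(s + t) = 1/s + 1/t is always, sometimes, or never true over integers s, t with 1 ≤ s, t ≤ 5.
The claim fails for every pair in the range. For instance at (s, t) = (2, 3): LHS = 1/5, RHS = 5/6.

Answer: Never true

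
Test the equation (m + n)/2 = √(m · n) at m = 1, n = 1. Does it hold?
Substituting m = 1, n = 1:

LHS = (1 + 1)/2 = 1
RHS = √(1 · 1) = 1

LHS = RHS, so the equation holds at this point.

Answer: Holds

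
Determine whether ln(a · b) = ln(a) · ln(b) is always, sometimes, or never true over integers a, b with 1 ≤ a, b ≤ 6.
It holds at (a, b) = (1, 1) (both sides equal 0), but fails at (a, b) = (1, 3) (LHS = ln(3) ≈ 1.099, RHS = 0).

Answer: Sometimes true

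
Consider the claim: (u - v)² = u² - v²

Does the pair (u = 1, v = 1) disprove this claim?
No

Substituting u = 1, v = 1:
LHS = (1 - 1)² = 0
RHS = 1² - 1² = 0

The sides agree, so this pair does not disprove the claim.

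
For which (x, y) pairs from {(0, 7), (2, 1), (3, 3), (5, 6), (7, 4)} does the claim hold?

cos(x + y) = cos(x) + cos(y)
Testing each pair:
(0, 7): LHS = cos(7) ≈ 0.7539, RHS = cos(7) + 1 ≈ 1.754 → fails
(2, 1): LHS = cos(3) ≈ -0.99, RHS = cos(2) + cos(1) ≈ 0.1242 → fails
(3, 3): LHS = cos(6) ≈ 0.9602, RHS = 2·cos(3) ≈ -1.98 → fails
(5, 6): LHS = cos(11) ≈ 0.004426, RHS = cos(5) + cos(6) ≈ 1.244 → fails
(7, 4): LHS = cos(11) ≈ 0.004426, RHS = cos(4) + cos(7) ≈ 0.1003 → fails

No pair satisfies the claim.

Answer: None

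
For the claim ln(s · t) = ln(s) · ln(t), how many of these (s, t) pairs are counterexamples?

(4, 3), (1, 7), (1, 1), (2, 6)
Testing each pair:
(4, 3): LHS = ln(12) ≈ 2.485, RHS = ln(3)·ln(4) ≈ 1.523 → counterexample
(1, 7): LHS = ln(7) ≈ 1.946, RHS = 0 → counterexample
(1, 1): LHS = 0, RHS = 0 → satisfies claim
(2, 6): LHS = ln(12) ≈ 2.485, RHS = ln(2)·ln(6) ≈ 1.242 → counterexample

That makes 3 counterexamples.

Answer: 3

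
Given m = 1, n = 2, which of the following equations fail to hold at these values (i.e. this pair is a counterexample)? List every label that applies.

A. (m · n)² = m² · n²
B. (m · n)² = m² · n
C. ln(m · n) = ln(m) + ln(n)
B

Evaluating each claim at the given values:
A. LHS = 4, RHS = 4 → holds here (LHS = RHS)
B. LHS = 4, RHS = 2 → fails here (LHS ≠ RHS)
C. LHS = ln(2) ≈ 0.6931, RHS = ln(2) ≈ 0.6931 → holds here (LHS = RHS)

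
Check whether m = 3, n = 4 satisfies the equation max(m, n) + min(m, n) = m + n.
Substituting m = 3, n = 4:

LHS = max(3, 4) + min(3, 4) = 7
RHS = 3 + 4 = 7

LHS = RHS, so the equation holds at this point.

Answer: Holds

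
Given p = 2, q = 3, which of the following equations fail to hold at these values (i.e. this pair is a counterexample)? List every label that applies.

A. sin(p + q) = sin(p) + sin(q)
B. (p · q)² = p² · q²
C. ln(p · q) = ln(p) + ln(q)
Evaluating each claim at the given values:
A. LHS = sin(5) ≈ -0.9589, RHS = sin(3) + sin(2) ≈ 1.05 → fails here (LHS ≠ RHS)
B. LHS = 36, RHS = 36 → holds here (LHS = RHS)
C. LHS = ln(6) ≈ 1.792, RHS = ln(2) + ln(3) ≈ 1.792 → holds here (LHS = RHS)

Answer: A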